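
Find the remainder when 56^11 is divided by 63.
14

Use repeated squaring. Binary(11) = 1011. Walk through the bits of the exponent 11 left-to-right: at each bit after the leading one, square the running value, then multiply by 56 if the bit is 1 (always reducing mod 63):
  bit 1 = 1 (leading): start with 56.
  bit 2 = 0: square 56^2 = 3136 ≡ 49 (mod 63).
  bit 3 = 1: square 49^2 = 2401 ≡ 7; bit is 1, so multiply 7·56 = 392 ≡ 14 (mod 63).
  bit 4 = 1: square 14^2 = 196 ≡ 7; bit is 1, so multiply 7·56 = 392 ≡ 14 (mod 63).
Final value: 56^11 ≡ 14 (mod 63).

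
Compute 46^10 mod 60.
16

Use repeated squaring. Binary(10) = 1010. Walk through the bits of the exponent 10 left-to-right: at each bit after the leading one, square the running value, then multiply by 46 if the bit is 1 (always reducing mod 60):
  bit 1 = 1 (leading): start with 46.
  bit 2 = 0: square 46^2 = 2116 ≡ 16 (mod 60).
  bit 3 = 1: square 16^2 = 256 ≡ 16; bit is 1, so multiply 16·46 = 736 ≡ 16 (mod 60).
  bit 4 = 0: square 16^2 = 256 ≡ 16 (mod 60).
Final value: 46^10 ≡ 16 (mod 60).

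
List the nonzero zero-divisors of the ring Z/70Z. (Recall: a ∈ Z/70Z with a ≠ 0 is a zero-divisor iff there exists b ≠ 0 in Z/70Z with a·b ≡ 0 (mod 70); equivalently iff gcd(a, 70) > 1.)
nonzero zero-divisors of Z/70Z = {2, 4, 5, 6, 7, 8, 10, 12, 14, 15, 16, 18, 20, 21, 22, 24, 25, 26, 28, 30, 32, 34, 35, 36, 38, 40, 42, 44, 45, 46, 48, 49, 50, 52, 54, 55, 56, 58, 60, 62, 63, 64, 65, 66, 68}

An element a ∈ Z/70Z (with a ≠ 0) is a zero-divisor iff gcd(a, 70) > 1 (because a is a unit precisely when gcd(a, n) = 1, and in Z/nZ every nonzero, non-unit element is a zero-divisor). Scan a = 1, ..., 69 and keep those with gcd(a, 70) > 1:
  gcd(2, 70) = 2, gcd(4, 70) = 2, gcd(5, 70) = 5, gcd(6, 70) = 2, gcd(7, 70) = 7, gcd(8, 70) = 2, gcd(10, 70) = 10, gcd(12, 70) = 2, gcd(14, 70) = 14, gcd(15, 70) = 5, gcd(16, 70) = 2, gcd(18, 70) = 2, gcd(20, 70) = 10, gcd(21, 70) = 7, gcd(22, 70) = 2, gcd(24, 70) = 2, gcd(25, 70) = 5, gcd(26, 70) = 2, gcd(28, 70) = 14, gcd(30, 70) = 10, gcd(32, 70) = 2, gcd(34, 70) = 2, gcd(35, 70) = 35, gcd(36, 70) = 2, gcd(38, 70) = 2, gcd(40, 70) = 10, gcd(42, 70) = 14, gcd(44, 70) = 2, gcd(45, 70) = 5, gcd(46, 70) = 2, gcd(48, 70) = 2, gcd(49, 70) = 7, gcd(50, 70) = 10, gcd(52, 70) = 2, gcd(54, 70) = 2, gcd(55, 70) = 5, gcd(56, 70) = 14, gcd(58, 70) = 2, gcd(60, 70) = 10, gcd(62, 70) = 2, gcd(63, 70) = 7, gcd(64, 70) = 2, gcd(65, 70) = 5, gcd(66, 70) = 2, gcd(68, 70) = 2.
All other a ∈ {1, ..., 69} have gcd(a, 70) = 1 and are units. So the nonzero zero-divisors are exactly the 45 values of a appearing in this scan.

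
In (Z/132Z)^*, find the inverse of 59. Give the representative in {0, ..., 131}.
Apply the extended Euclidean algorithm to (132, 59), tracking rows (r, s, t) with s·132 + t·59 = r. Each division r_prev = q·r_cur + r_new produces the new row as (previous row) − q·(current row):
  row A: (132, 1, 0)   [1·132 + 0·59 = 132]
  row B: (59, 0, 1)   [0·132 + 1·59 = 59]
  132 = 2·59 + 14   → row C = row A − 2·row B = (14, 1, −2)   [check: 1·132 − 2·59 = 14]
  59 = 4·14 + 3   → row D = row B − 4·row C = (3, −4, 9)   [check: −4·132 + 9·59 = 3]
  14 = 4·3 + 2   → row E = row C − 4·row D = (2, 17, −38)   [check: 17·132 − 38·59 = 2]
  3 = 1·2 + 1   → row F = row D − 1·row E = (1, −21, 47)   [check: −21·132 + 47·59 = 1]
  2 = 2·1 + 0   → remainder 0, stop. gcd = 1 (last nonzero row F).
The gcd is 1, so 59 is invertible mod 132. The last nonzero row gives −21·132 + 47·59 = 1, so t = 47. So 59^(−1) ≡ 47 (mod 132). Verify: 59 · 47 = 2773 ≡ 1 (mod 132). ✓

Final answer: 59^(−1) ≡ 47 (mod 132)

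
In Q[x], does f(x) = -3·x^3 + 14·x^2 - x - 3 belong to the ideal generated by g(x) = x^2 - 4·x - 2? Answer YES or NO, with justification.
NO

In Q[x] the ideal (g) consists of all multiples of g, so f ∈ (g) iff g | f, i.e. iff the remainder of f on division by g is 0. Divide f by g (g is monic, so eliminate the leading term of the running remainder at each step):
  leading term -3·x^3: subtract (-3·x)·g(x) = -3·x^3 + 12·x^2 + 6·x, leaving 2·x^2 - 7·x - 3
  leading term 2·x^2: subtract (2)·g(x) = 2·x^2 - 8·x - 4, leaving x + 1
The remainder r(x) = x + 1 ≠ 0 (and deg r < deg g), so g ∤ f, i.e. f ∉ (g).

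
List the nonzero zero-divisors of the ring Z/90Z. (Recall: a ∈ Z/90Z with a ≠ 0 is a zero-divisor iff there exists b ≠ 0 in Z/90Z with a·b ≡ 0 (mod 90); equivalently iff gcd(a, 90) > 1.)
An element a ∈ Z/90Z (with a ≠ 0) is a zero-divisor iff gcd(a, 90) > 1 (because a is a unit precisely when gcd(a, n) = 1, and in Z/nZ every nonzero, non-unit element is a zero-divisor). Scan a = 1, ..., 89 and keep those with gcd(a, 90) > 1:
  gcd(2, 90) = 2, gcd(3, 90) = 3, gcd(4, 90) = 2, gcd(5, 90) = 5, gcd(6, 90) = 6, gcd(8, 90) = 2, gcd(9, 90) = 9, gcd(10, 90) = 10, gcd(12, 90) = 6, gcd(14, 90) = 2, gcd(15, 90) = 15, gcd(16, 90) = 2, gcd(18, 90) = 18, gcd(20, 90) = 10, gcd(21, 90) = 3, gcd(22, 90) = 2, gcd(24, 90) = 6, gcd(25, 90) = 5, gcd(26, 90) = 2, gcd(27, 90) = 9, gcd(28, 90) = 2, gcd(30, 90) = 30, gcd(32, 90) = 2, gcd(33, 90) = 3, gcd(34, 90) = 2, gcd(35, 90) = 5, gcd(36, 90) = 18, gcd(38, 90) = 2, gcd(39, 90) = 3, gcd(40, 90) = 10, gcd(42, 90) = 6, gcd(44, 90) = 2, gcd(45, 90) = 45, gcd(46, 90) = 2, gcd(48, 90) = 6, gcd(50, 90) = 10, gcd(51, 90) = 3, gcd(52, 90) = 2, gcd(54, 90) = 18, gcd(55, 90) = 5, gcd(56, 90) = 2, gcd(57, 90) = 3, gcd(58, 90) = 2, gcd(60, 90) = 30, gcd(62, 90) = 2, gcd(63, 90) = 9, gcd(64, 90) = 2, gcd(65, 90) = 5, gcd(66, 90) = 6, gcd(68, 90) = 2, gcd(69, 90) = 3, gcd(70, 90) = 10, gcd(72, 90) = 18, gcd(74, 90) = 2, gcd(75, 90) = 15, gcd(76, 90) = 2, gcd(78, 90) = 6, gcd(80, 90) = 10, gcd(81, 90) = 9, gcd(82, 90) = 2, gcd(84, 90) = 6, gcd(85, 90) = 5, gcd(86, 90) = 2, gcd(87, 90) = 3, gcd(88, 90) = 2.
All other a ∈ {1, ..., 89} have gcd(a, 90) = 1 and are units. So the nonzero zero-divisors are exactly the 65 values of a appearing in this scan.

Final answer: nonzero zero-divisors of Z/90Z = {2, 3, 4, 5, 6, 8, 9, 10, 12, 14, 15, 16, 18, 20, 21, 22, 24, 25, 26, 27, 28, 30, 32, 33, 34, 35, 36, 38, 39, 40, 42, 44, 45, 46, 48, 50, 51, 52, 54, 55, 56, 57, 58, 60, 62, 63, 64, 65, 66, 68, 69, 70, 72, 74, 75, 76, 78, 80, 81, 82, 84, 85, 86, 87, 88}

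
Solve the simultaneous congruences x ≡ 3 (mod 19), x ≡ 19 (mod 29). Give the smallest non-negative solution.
x ≡ 193 (mod 551); the representative in [0, 551) is 193

The moduli 19, 29 are pairwise coprime, so by the CRT there is a unique solution mod 19·29 = 551.
Solve by successive substitution. Start with x ≡ 3 (mod 19).
  Combine with x ≡ 19 (mod 29): write x = 3 + 19·t and require 3 + 19·t ≡ 19 (mod 29), i.e. 19·t ≡ 19 − 3 ≡ 16 (mod 29). Since 19^(−1) ≡ 26 (mod 29), t ≡ 26·16 ≡ 10 (mod 29). So x ≡ 3 + 19·10 = 193 (mod 551).
Unique solution in [0, 551): x = 193.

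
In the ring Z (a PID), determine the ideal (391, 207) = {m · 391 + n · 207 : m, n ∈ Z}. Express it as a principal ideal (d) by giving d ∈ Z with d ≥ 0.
(391, 207) = (23); d = 23

In the PID Z, (a, b) is generated by gcd(a, b). Compute gcd(391, 207) with the extended Euclidean algorithm, tracking rows (r, s, t) with s·391 + t·207 = r:
  row A: (391, 1, 0)   [1·391 + 0·207 = 391]
  row B: (207, 0, 1)   [0·391 + 1·207 = 207]
  391 = 1·207 + 184   → row C = row A − 1·row B = (184, 1, −1)   [check: 1·391 − 1·207 = 184]
  207 = 1·184 + 23   → row D = row B − 1·row C = (23, −1, 2)   [check: −1·391 + 2·207 = 23]
  184 = 8·23 + 0   → remainder 0, stop. gcd = 23 (last nonzero row D).
So gcd(391, 207) = 23, with Bézout identity −1·391 + 2·207 = 23. Containment (⊇): the Bézout identity exhibits 23 as an element of (391, 207), giving (23) ⊆ (391, 207). Containment (⊆): since 23 | 391 and 23 | 207 (391 = 23·17, 207 = 23·9), every Z-linear combination of 391 and 207 is divisible by 23, so (391, 207) ⊆ (23). Therefore (391, 207) = (23), d = 23.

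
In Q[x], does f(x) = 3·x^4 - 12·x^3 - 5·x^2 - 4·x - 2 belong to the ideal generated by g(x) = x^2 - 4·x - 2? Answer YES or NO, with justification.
In Q[x] the ideal (g) consists of all multiples of g, so f ∈ (g) iff g | f, i.e. iff the remainder of f on division by g is 0. Divide f by g (g is monic, so eliminate the leading term of the running remainder at each step):
  leading term 3·x^4: subtract (3·x^2)·g(x) = 3·x^4 - 12·x^3 - 6·x^2, leaving x^2 - 4·x - 2
  leading term x^2: subtract (1)·g(x) = x^2 - 4·x - 2, leaving 0
The remainder is 0, so f(x) = g(x) · h(x) with h(x) = 3·x^2 + 1. Hence g | f, i.e. f ∈ (g).

Final answer: YES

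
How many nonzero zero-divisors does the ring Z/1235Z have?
Z/1235Z has 370 nonzero zero-divisors

In Z/1235Z each nonzero element is either a unit (gcd with 1235 is 1) or a zero-divisor (gcd > 1). The number of units is φ(1235): factorise 1235 = 5 · 13 · 19, so φ(1235) = (5 − 1) · (13 − 1) · (19 − 1) = 4 · 12 · 18 = 864. The nonzero elements number 1235 − 1 = 1234. Hence the nonzero zero-divisors number 1234 − 864 = 370.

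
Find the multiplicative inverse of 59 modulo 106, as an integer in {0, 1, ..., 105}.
59^(−1) ≡ 9 (mod 106)

Apply the extended Euclidean algorithm to (106, 59), tracking rows (r, s, t) with s·106 + t·59 = r. Each division r_prev = q·r_cur + r_new produces the new row as (previous row) − q·(current row):
  row A: (106, 1, 0)   [1·106 + 0·59 = 106]
  row B: (59, 0, 1)   [0·106 + 1·59 = 59]
  106 = 1·59 + 47   → row C = row A − 1·row B = (47, 1, −1)   [check: 1·106 − 1·59 = 47]
  59 = 1·47 + 12   → row D = row B − 1·row C = (12, −1, 2)   [check: −1·106 + 2·59 = 12]
  47 = 3·12 + 11   → row E = row C − 3·row D = (11, 4, −7)   [check: 4·106 − 7·59 = 11]
  12 = 1·11 + 1   → row F = row D − 1·row E = (1, −5, 9)   [check: −5·106 + 9·59 = 1]
  11 = 11·1 + 0   → remainder 0, stop. gcd = 1 (last nonzero row F).
The gcd is 1, so 59 is invertible mod 106. The last nonzero row gives −5·106 + 9·59 = 1, so t = 9. So 59^(−1) ≡ 9 (mod 106). Verify: 59 · 9 = 531 ≡ 1 (mod 106). ✓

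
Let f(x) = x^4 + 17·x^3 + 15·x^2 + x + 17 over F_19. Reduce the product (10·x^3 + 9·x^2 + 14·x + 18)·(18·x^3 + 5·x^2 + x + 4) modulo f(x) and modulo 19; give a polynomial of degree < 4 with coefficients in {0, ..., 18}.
a · b ≡ 15·x^3 + 5·x^2 + 16·x + 6 (mod f(x))

Multiply as integer polynomials: a · b = 180·x^6 + 212·x^5 + 307·x^4 + 443·x^3 + 140·x^2 + 74·x + 72. Reducing coefficients mod 19: a · b ≡ 9·x^6 + 3·x^5 + 3·x^4 + 6·x^3 + 7·x^2 + 17·x + 15. Now divide by f(x) = x^4 + 17·x^3 + 15·x^2 + x + 17 in F_19[x], eliminating the leading term at each step:
  leading term 9·x^6: subtract (9·x^2)·f(x) = 9·x^6 + x^5 + 2·x^4 + 9·x^3 + x^2, leaving 2·x^5 + x^4 + 16·x^3 + 6·x^2 + 17·x + 15 (coefficients mod 19)
  leading term 2·x^5: subtract (2·x)·f(x) = 2·x^5 + 15·x^4 + 11·x^3 + 2·x^2 + 15·x, leaving 5·x^4 + 5·x^3 + 4·x^2 + 2·x + 15 (coefficients mod 19)
  leading term 5·x^4: subtract (5)·f(x) = 5·x^4 + 9·x^3 + 18·x^2 + 5·x + 9, leaving 15·x^3 + 5·x^2 + 16·x + 6 (coefficients mod 19)
The degree is now < 4, so this is the remainder. Hence a · b ≡ 15·x^3 + 5·x^2 + 16·x + 6 in F_19[x]/(f).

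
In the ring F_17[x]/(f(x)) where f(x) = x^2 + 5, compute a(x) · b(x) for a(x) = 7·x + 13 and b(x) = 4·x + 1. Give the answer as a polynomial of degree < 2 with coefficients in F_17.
Multiply as integer polynomials: a · b = 28·x^2 + 59·x + 13. Reducing coefficients mod 17: a · b ≡ 11·x^2 + 8·x + 13. Now divide by f(x) = x^2 + 5 in F_17[x], eliminating the leading term at each step:
  leading term 11·x^2: subtract (11)·f(x) = 11·x^2 + 4, leaving 8·x + 9 (coefficients mod 17)
The degree is now < 2, so this is the remainder. Hence a · b ≡ 8·x + 9 in F_17[x]/(f).

Final answer: a · b ≡ 8·x + 9 (mod f(x))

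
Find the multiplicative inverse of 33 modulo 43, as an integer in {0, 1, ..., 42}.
33^(−1) ≡ 30 (mod 43)

Apply the extended Euclidean algorithm to (43, 33), tracking rows (r, s, t) with s·43 + t·33 = r. Each division r_prev = q·r_cur + r_new produces the new row as (previous row) − q·(current row):
  row A: (43, 1, 0)   [1·43 + 0·33 = 43]
  row B: (33, 0, 1)   [0·43 + 1·33 = 33]
  43 = 1·33 + 10   → row C = row A − 1·row B = (10, 1, −1)   [check: 1·43 − 1·33 = 10]
  33 = 3·10 + 3   → row D = row B − 3·row C = (3, −3, 4)   [check: −3·43 + 4·33 = 3]
  10 = 3·3 + 1   → row E = row C − 3·row D = (1, 10, −13)   [check: 10·43 − 13·33 = 1]
  3 = 3·1 + 0   → remainder 0, stop. gcd = 1 (last nonzero row E).
The gcd is 1, so 33 is invertible mod 43. The last nonzero row gives 10·43 − 13·33 = 1, so t = −13. So 33^(−1) ≡ −13 ≡ 30 (mod 43). Verify: 33 · 30 = 990 ≡ 1 (mod 43). ✓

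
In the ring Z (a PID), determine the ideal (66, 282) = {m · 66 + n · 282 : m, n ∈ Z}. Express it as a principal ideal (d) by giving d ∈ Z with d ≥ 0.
(66, 282) = (6); d = 6

In the PID Z, (a, b) is generated by gcd(a, b). Compute gcd(282, 66) with the extended Euclidean algorithm, tracking rows (r, s, t) with s·282 + t·66 = r:
  row A: (282, 1, 0)   [1·282 + 0·66 = 282]
  row B: (66, 0, 1)   [0·282 + 1·66 = 66]
  282 = 4·66 + 18   → row C = row A − 4·row B = (18, 1, −4)   [check: 1·282 − 4·66 = 18]
  66 = 3·18 + 12   → row D = row B − 3·row C = (12, −3, 13)   [check: −3·282 + 13·66 = 12]
  18 = 1·12 + 6   → row E = row C − 1·row D = (6, 4, −17)   [check: 4·282 − 17·66 = 6]
  12 = 2·6 + 0   → remainder 0, stop. gcd = 6 (last nonzero row E).
So gcd(66, 282) = 6, with Bézout identity 4·282 − 17·66 = 6. Containment (⊇): the Bézout identity exhibits 6 as an element of (66, 282), giving (6) ⊆ (66, 282). Containment (⊆): since 6 | 66 and 6 | 282 (66 = 6·11, 282 = 6·47), every Z-linear combination of 66 and 282 is divisible by 6, so (66, 282) ⊆ (6). Therefore (66, 282) = (6), d = 6.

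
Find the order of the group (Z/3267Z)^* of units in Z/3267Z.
|(Z/3267Z)^*| = 1980

(Z/3267Z)^* consists of the classes a with gcd(a, 3267) = 1, so its order is φ(3267). φ is multiplicative, with φ(p^e) = p^e − p^(e−1). Factorise 3267 = 3^3 · 11^2. Then
  φ(3267) = (3^3 − 3^2) · (11^2 − 11^1) = 18 · 110 = 1980.
Thus |(Z/3267Z)^*| = 1980.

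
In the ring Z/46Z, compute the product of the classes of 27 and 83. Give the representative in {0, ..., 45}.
33

Reduce the factors first: 83 ≡ 37 (mod 46), so 27 · 83 ≡ 27 · 37 (mod 46). 27 · 37 = 999. Dividing by 46: 999 = 21·46 + 33. So (27 · 83) mod 46 = 33.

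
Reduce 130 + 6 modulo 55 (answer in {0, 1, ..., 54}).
26

Reduce the summands first: 130 ≡ 20 (mod 55), so 130 + 6 ≡ 20 + 6 (mod 55). 20 + 6 = 26; 26 = 0·55 + 26, so (130 + 6) mod 55 = 26.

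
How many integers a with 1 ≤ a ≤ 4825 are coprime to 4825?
3840

The number of a ∈ {1, ..., 4825} with gcd(a, 4825) = 1 is by definition Euler's totient φ(4825). φ is multiplicative, with φ(p^e) = p^e − p^(e−1). Factorise 4825 = 5^2 · 193. Then
  φ(4825) = (5^2 − 5^1) · (193 − 1) = 20 · 192 = 3840.
So there are 3840 such integers.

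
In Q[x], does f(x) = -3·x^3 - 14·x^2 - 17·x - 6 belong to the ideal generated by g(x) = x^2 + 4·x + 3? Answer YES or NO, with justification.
YES

In Q[x] the ideal (g) consists of all multiples of g, so f ∈ (g) iff g | f, i.e. iff the remainder of f on division by g is 0. Divide f by g (g is monic, so eliminate the leading term of the running remainder at each step):
  leading term -3·x^3: subtract (-3·x)·g(x) = -3·x^3 - 12·x^2 - 9·x, leaving -2·x^2 - 8·x - 6
  leading term -2·x^2: subtract (-2)·g(x) = -2·x^2 - 8·x - 6, leaving 0
The remainder is 0, so f(x) = g(x) · h(x) with h(x) = -3·x - 2. Hence g | f, i.e. f ∈ (g).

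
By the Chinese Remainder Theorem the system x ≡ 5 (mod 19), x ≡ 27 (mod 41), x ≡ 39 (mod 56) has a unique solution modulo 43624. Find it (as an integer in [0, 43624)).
The moduli 19, 41, 56 are pairwise coprime, so by the CRT there is a unique solution mod 19·41·56 = 43624.
Solve by successive substitution. Start with x ≡ 5 (mod 19).
  Combine with x ≡ 27 (mod 41): write x = 5 + 19·t and require 5 + 19·t ≡ 27 (mod 41), i.e. 19·t ≡ 27 − 5 ≡ 22 (mod 41). Since 19^(−1) ≡ 13 (mod 41), t ≡ 13·22 ≡ 40 (mod 41). So x ≡ 5 + 19·40 = 765 (mod 779).
  Combine with x ≡ 39 (mod 56): write x = 765 + 779·t and require 765 + 779·t ≡ 39 (mod 56), i.e. 779·t ≡ 39 − 765 ≡ 2 (mod 56). Since 779^(−1) ≡ 11 (mod 56) (779 ≡ 51 (mod 56)), t ≡ 11·2 ≡ 22 (mod 56). So x ≡ 765 + 779·22 = 17903 (mod 43624).
Unique solution in [0, 43624): x = 17903.

Final answer: x ≡ 17903 (mod 43624); the representative in [0, 43624) is 17903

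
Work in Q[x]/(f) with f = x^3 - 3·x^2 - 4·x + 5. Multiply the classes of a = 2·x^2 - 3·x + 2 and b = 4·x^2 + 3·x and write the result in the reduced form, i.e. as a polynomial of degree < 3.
First multiply in Q[x] without reducing: a · b = 8·x^4 - 6·x^3 - x^2 + 6·x. Now divide by f(x) = x^3 - 3·x^2 - 4·x + 5, eliminating the leading term at each step:
  leading term 8·x^4: subtract (8·x)·f(x) = 8·x^4 - 24·x^3 - 32·x^2 + 40·x, leaving 18·x^3 + 31·x^2 - 34·x
  leading term 18·x^3: subtract (18)·f(x) = 18·x^3 - 54·x^2 - 72·x + 90, leaving 85·x^2 + 38·x - 90
The degree is now < 3, so this is the remainder. Hence a · b ≡ 85·x^2 + 38·x - 90 in Q[x]/(f).

Final answer: a · b ≡ 85·x^2 + 38·x - 90 (mod f(x))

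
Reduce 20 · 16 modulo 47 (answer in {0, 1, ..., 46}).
Both factors are already reduced mod 47. 20 · 16 = 320. Dividing by 47: 320 = 6·47 + 38. So (20 · 16) mod 47 = 38.

Final answer: 38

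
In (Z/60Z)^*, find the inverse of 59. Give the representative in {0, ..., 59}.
Apply the extended Euclidean algorithm to (60, 59), tracking rows (r, s, t) with s·60 + t·59 = r. Each division r_prev = q·r_cur + r_new produces the new row as (previous row) − q·(current row):
  row A: (60, 1, 0)   [1·60 + 0·59 = 60]
  row B: (59, 0, 1)   [0·60 + 1·59 = 59]
  60 = 1·59 + 1   → row C = row A − 1·row B = (1, 1, −1)   [check: 1·60 − 1·59 = 1]
  59 = 59·1 + 0   → remainder 0, stop. gcd = 1 (last nonzero row C).
The gcd is 1, so 59 is invertible mod 60. The last nonzero row gives 1·60 − 1·59 = 1, so t = −1. So 59^(−1) ≡ −1 ≡ 59 (mod 60). Verify: 59 · 59 = 3481 ≡ 1 (mod 60). ✓

Final answer: 59^(−1) ≡ 59 (mod 60)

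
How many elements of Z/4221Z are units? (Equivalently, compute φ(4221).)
Z/4221Z has φ(4221) = 2376 units

An element a ∈ Z/4221Z is a unit iff gcd(a, 4221) = 1, so the number of units is φ(4221). φ is multiplicative, with φ(p^e) = p^e − p^(e−1). Factorise 4221 = 3^2 · 7 · 67. Then
  φ(4221) = (3^2 − 3^1) · (7 − 1) · (67 − 1) = 6 · 6 · 66 = 2376.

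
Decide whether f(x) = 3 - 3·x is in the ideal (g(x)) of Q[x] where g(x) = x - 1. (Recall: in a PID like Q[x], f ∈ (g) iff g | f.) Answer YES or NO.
In Q[x] the ideal (g) consists of all multiples of g, so f ∈ (g) iff g | f, i.e. iff the remainder of f on division by g is 0. Divide f by g (g is monic, so eliminate the leading term of the running remainder at each step):
  leading term -3·x: subtract (-3)·g(x) = 3 - 3·x, leaving 0
The remainder is 0, so f(x) = g(x) · h(x) with h(x) = -3. Hence g | f, i.e. f ∈ (g).

Final answer: YES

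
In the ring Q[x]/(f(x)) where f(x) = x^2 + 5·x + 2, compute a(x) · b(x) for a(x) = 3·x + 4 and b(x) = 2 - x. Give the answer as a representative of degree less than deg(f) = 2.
First multiply in Q[x] without reducing: a · b = -3·x^2 + 2·x + 8. Now divide by f(x) = x^2 + 5·x + 2, eliminating the leading term at each step:
  leading term -3·x^2: subtract (-3)·f(x) = -3·x^2 - 15·x - 6, leaving 17·x + 14
The degree is now < 2, so this is the remainder. Hence a · b ≡ 17·x + 14 in Q[x]/(f).

Final answer: a · b ≡ 17·x + 14 (mod f(x))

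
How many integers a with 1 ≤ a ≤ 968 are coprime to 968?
The number of a ∈ {1, ..., 968} with gcd(a, 968) = 1 is by definition Euler's totient φ(968). φ is multiplicative, with φ(p^e) = p^e − p^(e−1). Factorise 968 = 2^3 · 11^2. Then
  φ(968) = (2^3 − 2^2) · (11^2 − 11^1) = 4 · 110 = 440.
So there are 440 such integers.

Final answer: 440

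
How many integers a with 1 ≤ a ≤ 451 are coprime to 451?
The number of a ∈ {1, ..., 451} with gcd(a, 451) = 1 is by definition Euler's totient φ(451). φ is multiplicative, with φ(p^e) = p^e − p^(e−1). Factorise 451 = 11 · 41. Then
  φ(451) = (11 − 1) · (41 − 1) = 10 · 40 = 400.
So there are 400 such integers.

Final answer: 400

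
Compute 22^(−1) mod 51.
22^(−1) ≡ 7 (mod 51)

Apply the extended Euclidean algorithm to (51, 22), tracking rows (r, s, t) with s·51 + t·22 = r. Each division r_prev = q·r_cur + r_new produces the new row as (previous row) − q·(current row):
  row A: (51, 1, 0)   [1·51 + 0·22 = 51]
  row B: (22, 0, 1)   [0·51 + 1·22 = 22]
  51 = 2·22 + 7   → row C = row A − 2·row B = (7, 1, −2)   [check: 1·51 − 2·22 = 7]
  22 = 3·7 + 1   → row D = row B − 3·row C = (1, −3, 7)   [check: −3·51 + 7·22 = 1]
  7 = 7·1 + 0   → remainder 0, stop. gcd = 1 (last nonzero row D).
The gcd is 1, so 22 is invertible mod 51. The last nonzero row gives −3·51 + 7·22 = 1, so t = 7. So 22^(−1) ≡ 7 (mod 51). Verify: 22 · 7 = 154 ≡ 1 (mod 51). ✓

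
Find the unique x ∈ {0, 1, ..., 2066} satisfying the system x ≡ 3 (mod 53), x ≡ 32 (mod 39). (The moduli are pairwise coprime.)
x ≡ 851 (mod 2067); the representative in [0, 2067) is 851

The moduli 53, 39 are pairwise coprime, so by the CRT there is a unique solution mod 53·39 = 2067.
Solve by successive substitution. Start with x ≡ 3 (mod 53).
  Combine with x ≡ 32 (mod 39): write x = 3 + 53·t and require 3 + 53·t ≡ 32 (mod 39), i.e. 53·t ≡ 32 − 3 ≡ 29 (mod 39). Since 53^(−1) ≡ 14 (mod 39) (53 ≡ 14 (mod 39)), t ≡ 14·29 ≡ 16 (mod 39). So x ≡ 3 + 53·16 = 851 (mod 2067).
Unique solution in [0, 2067): x = 851.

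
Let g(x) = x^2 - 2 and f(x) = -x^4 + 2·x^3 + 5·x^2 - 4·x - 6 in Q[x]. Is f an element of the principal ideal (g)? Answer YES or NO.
In Q[x] the ideal (g) consists of all multiples of g, so f ∈ (g) iff g | f, i.e. iff the remainder of f on division by g is 0. Divide f by g (g is monic, so eliminate the leading term of the running remainder at each step):
  leading term -x^4: subtract (-x^2)·g(x) = -x^4 + 2·x^2, leaving 2·x^3 + 3·x^2 - 4·x - 6
  leading term 2·x^3: subtract (2·x)·g(x) = 2·x^3 - 4·x, leaving 3·x^2 - 6
  leading term 3·x^2: subtract (3)·g(x) = 3·x^2 - 6, leaving 0
The remainder is 0, so f(x) = g(x) · h(x) with h(x) = -x^2 + 2·x + 3. Hence g | f, i.e. f ∈ (g).

Final answer: YES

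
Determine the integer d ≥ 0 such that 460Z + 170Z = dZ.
In the PID Z, (a, b) is generated by gcd(a, b). Compute gcd(460, 170) with the extended Euclidean algorithm, tracking rows (r, s, t) with s·460 + t·170 = r:
  row A: (460, 1, 0)   [1·460 + 0·170 = 460]
  row B: (170, 0, 1)   [0·460 + 1·170 = 170]
  460 = 2·170 + 120   → row C = row A − 2·row B = (120, 1, −2)   [check: 1·460 − 2·170 = 120]
  170 = 1·120 + 50   → row D = row B − 1·row C = (50, −1, 3)   [check: −1·460 + 3·170 = 50]
  120 = 2·50 + 20   → row E = row C − 2·row D = (20, 3, −8)   [check: 3·460 − 8·170 = 20]
  50 = 2·20 + 10   → row F = row D − 2·row E = (10, −7, 19)   [check: −7·460 + 19·170 = 10]
  20 = 2·10 + 0   → remainder 0, stop. gcd = 10 (last nonzero row F).
So gcd(460, 170) = 10, with Bézout identity −7·460 + 19·170 = 10. Containment (⊇): the Bézout identity exhibits 10 as an element of (460, 170), giving (10) ⊆ (460, 170). Containment (⊆): since 10 | 460 and 10 | 170 (460 = 10·46, 170 = 10·17), every Z-linear combination of 460 and 170 is divisible by 10, so (460, 170) ⊆ (10). Therefore (460, 170) = (10), d = 10.

Final answer: (460, 170) = (10); d = 10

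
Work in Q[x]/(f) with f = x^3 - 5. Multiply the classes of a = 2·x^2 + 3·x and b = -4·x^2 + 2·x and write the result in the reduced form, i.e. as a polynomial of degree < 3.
First multiply in Q[x] without reducing: a · b = -8·x^4 - 8·x^3 + 6·x^2. Now divide by f(x) = x^3 - 5, eliminating the leading term at each step:
  leading term -8·x^4: subtract (-8·x)·f(x) = -8·x^4 + 40·x, leaving -8·x^3 + 6·x^2 - 40·x
  leading term -8·x^3: subtract (-8)·f(x) = 40 - 8·x^3, leaving 6·x^2 - 40·x - 40
The degree is now < 3, so this is the remainder. Hence a · b ≡ 6·x^2 - 40·x - 40 in Q[x]/(f).

Final answer: a · b ≡ 6·x^2 - 40·x - 40 (mod f(x))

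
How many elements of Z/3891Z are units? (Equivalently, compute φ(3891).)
Z/3891Z has φ(3891) = 2592 units

An element a ∈ Z/3891Z is a unit iff gcd(a, 3891) = 1, so the number of units is φ(3891). φ is multiplicative, with φ(p^e) = p^e − p^(e−1). Factorise 3891 = 3 · 1297. Then
  φ(3891) = (3 − 1) · (1297 − 1) = 2 · 1296 = 2592.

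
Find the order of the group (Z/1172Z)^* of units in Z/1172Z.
(Z/1172Z)^* consists of the classes a with gcd(a, 1172) = 1, so its order is φ(1172). φ is multiplicative, with φ(p^e) = p^e − p^(e−1). Factorise 1172 = 2^2 · 293. Then
  φ(1172) = (2^2 − 2^1) · (293 − 1) = 2 · 292 = 584.
Thus |(Z/1172Z)^*| = 584.

Final answer: |(Z/1172Z)^*| = 584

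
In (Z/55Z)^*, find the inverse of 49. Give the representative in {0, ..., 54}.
49^(−1) ≡ 9 (mod 55)

Apply the extended Euclidean algorithm to (55, 49), tracking rows (r, s, t) with s·55 + t·49 = r. Each division r_prev = q·r_cur + r_new produces the new row as (previous row) − q·(current row):
  row A: (55, 1, 0)   [1·55 + 0·49 = 55]
  row B: (49, 0, 1)   [0·55 + 1·49 = 49]
  55 = 1·49 + 6   → row C = row A − 1·row B = (6, 1, −1)   [check: 1·55 − 1·49 = 6]
  49 = 8·6 + 1   → row D = row B − 8·row C = (1, −8, 9)   [check: −8·55 + 9·49 = 1]
  6 = 6·1 + 0   → remainder 0, stop. gcd = 1 (last nonzero row D).
The gcd is 1, so 49 is invertible mod 55. The last nonzero row gives −8·55 + 9·49 = 1, so t = 9. So 49^(−1) ≡ 9 (mod 55). Verify: 49 · 9 = 441 ≡ 1 (mod 55). ✓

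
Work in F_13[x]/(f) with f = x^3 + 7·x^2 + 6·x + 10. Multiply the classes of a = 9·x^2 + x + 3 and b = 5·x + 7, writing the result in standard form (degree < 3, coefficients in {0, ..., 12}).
Multiply as integer polynomials: a · b = 45·x^3 + 68·x^2 + 22·x + 21. Reducing coefficients mod 13: a · b ≡ 6·x^3 + 3·x^2 + 9·x + 8. Now divide by f(x) = x^3 + 7·x^2 + 6·x + 10 in F_13[x], eliminating the leading term at each step:
  leading term 6·x^3: subtract (6)·f(x) = 6·x^3 + 3·x^2 + 10·x + 8, leaving 12·x (coefficients mod 13)
The degree is now < 3, so this is the remainder. Hence a · b ≡ 12·x in F_13[x]/(f).

Final answer: a · b ≡ 12·x (mod f(x))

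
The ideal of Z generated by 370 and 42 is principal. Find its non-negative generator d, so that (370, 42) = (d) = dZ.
(370, 42) = (2); d = 2

In the PID Z, (a, b) is generated by gcd(a, b). Compute gcd(370, 42) with the extended Euclidean algorithm, tracking rows (r, s, t) with s·370 + t·42 = r:
  row A: (370, 1, 0)   [1·370 + 0·42 = 370]
  row B: (42, 0, 1)   [0·370 + 1·42 = 42]
  370 = 8·42 + 34   → row C = row A − 8·row B = (34, 1, −8)   [check: 1·370 − 8·42 = 34]
  42 = 1·34 + 8   → row D = row B − 1·row C = (8, −1, 9)   [check: −1·370 + 9·42 = 8]
  34 = 4·8 + 2   → row E = row C − 4·row D = (2, 5, −44)   [check: 5·370 − 44·42 = 2]
  8 = 4·2 + 0   → remainder 0, stop. gcd = 2 (last nonzero row E).
So gcd(370, 42) = 2, with Bézout identity 5·370 − 44·42 = 2. Containment (⊇): the Bézout identity exhibits 2 as an element of (370, 42), giving (2) ⊆ (370, 42). Containment (⊆): since 2 | 370 and 2 | 42 (370 = 2·185, 42 = 2·21), every Z-linear combination of 370 and 42 is divisible by 2, so (370, 42) ⊆ (2). Therefore (370, 42) = (2), d = 2.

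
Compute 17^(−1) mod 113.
17^(−1) ≡ 20 (mod 113)

Apply the extended Euclidean algorithm to (113, 17), tracking rows (r, s, t) with s·113 + t·17 = r. Each division r_prev = q·r_cur + r_new produces the new row as (previous row) − q·(current row):
  row A: (113, 1, 0)   [1·113 + 0·17 = 113]
  row B: (17, 0, 1)   [0·113 + 1·17 = 17]
  113 = 6·17 + 11   → row C = row A − 6·row B = (11, 1, −6)   [check: 1·113 − 6·17 = 11]
  17 = 1·11 + 6   → row D = row B − 1·row C = (6, −1, 7)   [check: −1·113 + 7·17 = 6]
  11 = 1·6 + 5   → row E = row C − 1·row D = (5, 2, −13)   [check: 2·113 − 13·17 = 5]
  6 = 1·5 + 1   → row F = row D − 1·row E = (1, −3, 20)   [check: −3·113 + 20·17 = 1]
  5 = 5·1 + 0   → remainder 0, stop. gcd = 1 (last nonzero row F).
The gcd is 1, so 17 is invertible mod 113. The last nonzero row gives −3·113 + 20·17 = 1, so t = 20. So 17^(−1) ≡ 20 (mod 113). Verify: 17 · 20 = 340 ≡ 1 (mod 113). ✓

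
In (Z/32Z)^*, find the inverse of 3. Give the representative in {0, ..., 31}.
3^(−1) ≡ 11 (mod 32)

Apply the extended Euclidean algorithm to (32, 3), tracking rows (r, s, t) with s·32 + t·3 = r. Each division r_prev = q·r_cur + r_new produces the new row as (previous row) − q·(current row):
  row A: (32, 1, 0)   [1·32 + 0·3 = 32]
  row B: (3, 0, 1)   [0·32 + 1·3 = 3]
  32 = 10·3 + 2   → row C = row A − 10·row B = (2, 1, −10)   [check: 1·32 − 10·3 = 2]
  3 = 1·2 + 1   → row D = row B − 1·row C = (1, −1, 11)   [check: −1·32 + 11·3 = 1]
  2 = 2·1 + 0   → remainder 0, stop. gcd = 1 (last nonzero row D).
The gcd is 1, so 3 is invertible mod 32. The last nonzero row gives −1·32 + 11·3 = 1, so t = 11. So 3^(−1) ≡ 11 (mod 32). Verify: 3 · 11 = 33 ≡ 1 (mod 32). ✓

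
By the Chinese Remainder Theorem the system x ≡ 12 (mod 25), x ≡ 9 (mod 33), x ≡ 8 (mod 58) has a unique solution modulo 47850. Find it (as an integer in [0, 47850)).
x ≡ 44262 (mod 47850); the representative in [0, 47850) is 44262

The moduli 25, 33, 58 are pairwise coprime, so by the CRT there is a unique solution mod 25·33·58 = 47850.
Solve by successive substitution. Start with x ≡ 12 (mod 25).
  Combine with x ≡ 9 (mod 33): write x = 12 + 25·t and require 12 + 25·t ≡ 9 (mod 33), i.e. 25·t ≡ 9 − 12 ≡ 30 (mod 33). Since 25^(−1) ≡ 4 (mod 33), t ≡ 4·30 ≡ 21 (mod 33). So x ≡ 12 + 25·21 = 537 (mod 825).
  Combine with x ≡ 8 (mod 58): write x = 537 + 825·t and require 537 + 825·t ≡ 8 (mod 58), i.e. 825·t ≡ 8 − 537 ≡ 51 (mod 58). Since 825^(−1) ≡ 9 (mod 58) (825 ≡ 13 (mod 58)), t ≡ 9·51 ≡ 53 (mod 58). So x ≡ 537 + 825·53 = 44262 (mod 47850).
Unique solution in [0, 47850): x = 44262.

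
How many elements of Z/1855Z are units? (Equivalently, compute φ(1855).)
Z/1855Z has φ(1855) = 1248 units

An element a ∈ Z/1855Z is a unit iff gcd(a, 1855) = 1, so the number of units is φ(1855). φ is multiplicative, with φ(p^e) = p^e − p^(e−1). Factorise 1855 = 5 · 7 · 53. Then
  φ(1855) = (5 − 1) · (7 − 1) · (53 − 1) = 4 · 6 · 52 = 1248.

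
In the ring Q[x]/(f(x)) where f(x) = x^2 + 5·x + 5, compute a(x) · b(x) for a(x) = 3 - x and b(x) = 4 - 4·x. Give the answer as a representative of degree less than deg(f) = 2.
First multiply in Q[x] without reducing: a · b = 4·x^2 - 16·x + 12. Now divide by f(x) = x^2 + 5·x + 5, eliminating the leading term at each step:
  leading term 4·x^2: subtract (4)·f(x) = 4·x^2 + 20·x + 20, leaving -36·x - 8
The degree is now < 2, so this is the remainder. Hence a · b ≡ -36·x - 8 in Q[x]/(f).

Final answer: a · b ≡ -36·x - 8 (mod f(x))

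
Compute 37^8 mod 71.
37

Use repeated squaring. Binary(8) = 1000. Walk through the bits of the exponent 8 left-to-right: at each bit after the leading one, square the running value, then multiply by 37 if the bit is 1 (always reducing mod 71):
  bit 1 = 1 (leading): start with 37.
  bit 2 = 0: square 37^2 = 1369 ≡ 20 (mod 71).
  bit 3 = 0: square 20^2 = 400 ≡ 45 (mod 71).
  bit 4 = 0: square 45^2 = 2025 ≡ 37 (mod 71).
Final value: 37^8 ≡ 37 (mod 71).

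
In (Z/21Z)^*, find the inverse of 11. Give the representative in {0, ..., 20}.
11^(−1) ≡ 2 (mod 21)

Apply the extended Euclidean algorithm to (21, 11), tracking rows (r, s, t) with s·21 + t·11 = r. Each division r_prev = q·r_cur + r_new produces the new row as (previous row) − q·(current row):
  row A: (21, 1, 0)   [1·21 + 0·11 = 21]
  row B: (11, 0, 1)   [0·21 + 1·11 = 11]
  21 = 1·11 + 10   → row C = row A − 1·row B = (10, 1, −1)   [check: 1·21 − 1·11 = 10]
  11 = 1·10 + 1   → row D = row B − 1·row C = (1, −1, 2)   [check: −1·21 + 2·11 = 1]
  10 = 10·1 + 0   → remainder 0, stop. gcd = 1 (last nonzero row D).
The gcd is 1, so 11 is invertible mod 21. The last nonzero row gives −1·21 + 2·11 = 1, so t = 2. So 11^(−1) ≡ 2 (mod 21). Verify: 11 · 2 = 22 ≡ 1 (mod 21). ✓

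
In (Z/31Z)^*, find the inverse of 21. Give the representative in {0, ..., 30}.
21^(−1) ≡ 3 (mod 31)

Apply the extended Euclidean algorithm to (31, 21), tracking rows (r, s, t) with s·31 + t·21 = r. Each division r_prev = q·r_cur + r_new produces the new row as (previous row) − q·(current row):
  row A: (31, 1, 0)   [1·31 + 0·21 = 31]
  row B: (21, 0, 1)   [0·31 + 1·21 = 21]
  31 = 1·21 + 10   → row C = row A − 1·row B = (10, 1, −1)   [check: 1·31 − 1·21 = 10]
  21 = 2·10 + 1   → row D = row B − 2·row C = (1, −2, 3)   [check: −2·31 + 3·21 = 1]
  10 = 10·1 + 0   → remainder 0, stop. gcd = 1 (last nonzero row D).
The gcd is 1, so 21 is invertible mod 31. The last nonzero row gives −2·31 + 3·21 = 1, so t = 3. So 21^(−1) ≡ 3 (mod 31). Verify: 21 · 3 = 63 ≡ 1 (mod 31). ✓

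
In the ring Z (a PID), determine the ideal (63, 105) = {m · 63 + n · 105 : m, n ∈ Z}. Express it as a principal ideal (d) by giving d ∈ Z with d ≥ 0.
(63, 105) = (21); d = 21

In the PID Z, (a, b) is generated by gcd(a, b). Compute gcd(105, 63) with the extended Euclidean algorithm, tracking rows (r, s, t) with s·105 + t·63 = r:
  row A: (105, 1, 0)   [1·105 + 0·63 = 105]
  row B: (63, 0, 1)   [0·105 + 1·63 = 63]
  105 = 1·63 + 42   → row C = row A − 1·row B = (42, 1, −1)   [check: 1·105 − 1·63 = 42]
  63 = 1·42 + 21   → row D = row B − 1·row C = (21, −1, 2)   [check: −1·105 + 2·63 = 21]
  42 = 2·21 + 0   → remainder 0, stop. gcd = 21 (last nonzero row D).
So gcd(63, 105) = 21, with Bézout identity −1·105 + 2·63 = 21. Containment (⊇): the Bézout identity exhibits 21 as an element of (63, 105), giving (21) ⊆ (63, 105). Containment (⊆): since 21 | 63 and 21 | 105 (63 = 21·3, 105 = 21·5), every Z-linear combination of 63 and 105 is divisible by 21, so (63, 105) ⊆ (21). Therefore (63, 105) = (21), d = 21.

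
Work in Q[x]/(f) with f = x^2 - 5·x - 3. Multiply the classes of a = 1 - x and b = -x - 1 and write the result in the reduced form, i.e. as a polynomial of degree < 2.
First multiply in Q[x] without reducing: a · b = x^2 - 1. Now divide by f(x) = x^2 - 5·x - 3, eliminating the leading term at each step:
  leading term x^2: subtract (1)·f(x) = x^2 - 5·x - 3, leaving 5·x + 2
The degree is now < 2, so this is the remainder. Hence a · b ≡ 5·x + 2 in Q[x]/(f).

Final answer: a · b ≡ 5·x + 2 (mod f(x))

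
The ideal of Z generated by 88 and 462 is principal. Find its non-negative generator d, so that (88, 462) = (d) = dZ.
(88, 462) = (22); d = 22

In the PID Z, (a, b) is generated by gcd(a, b). Compute gcd(462, 88) with the extended Euclidean algorithm, tracking rows (r, s, t) with s·462 + t·88 = r:
  row A: (462, 1, 0)   [1·462 + 0·88 = 462]
  row B: (88, 0, 1)   [0·462 + 1·88 = 88]
  462 = 5·88 + 22   → row C = row A − 5·row B = (22, 1, −5)   [check: 1·462 − 5·88 = 22]
  88 = 4·22 + 0   → remainder 0, stop. gcd = 22 (last nonzero row C).
So gcd(88, 462) = 22, with Bézout identity 1·462 − 5·88 = 22. Containment (⊇): the Bézout identity exhibits 22 as an element of (88, 462), giving (22) ⊆ (88, 462). Containment (⊆): since 22 | 88 and 22 | 462 (88 = 22·4, 462 = 22·21), every Z-linear combination of 88 and 462 is divisible by 22, so (88, 462) ⊆ (22). Therefore (88, 462) = (22), d = 22.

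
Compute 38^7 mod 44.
Use repeated squaring. Binary(7) = 111. Walk through the bits of the exponent 7 left-to-right: at each bit after the leading one, square the running value, then multiply by 38 if the bit is 1 (always reducing mod 44):
  bit 1 = 1 (leading): start with 38.
  bit 2 = 1: square 38^2 = 1444 ≡ 36; bit is 1, so multiply 36·38 = 1368 ≡ 4 (mod 44).
  bit 3 = 1: square 4^2 = 16; bit is 1, so multiply 16·38 = 608 ≡ 36 (mod 44).
Final value: 38^7 ≡ 36 (mod 44).

Final answer: 36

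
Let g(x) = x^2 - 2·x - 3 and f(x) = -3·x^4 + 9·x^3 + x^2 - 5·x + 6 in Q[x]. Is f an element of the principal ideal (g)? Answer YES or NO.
In Q[x] the ideal (g) consists of all multiples of g, so f ∈ (g) iff g | f, i.e. iff the remainder of f on division by g is 0. Divide f by g (g is monic, so eliminate the leading term of the running remainder at each step):
  leading term -3·x^4: subtract (-3·x^2)·g(x) = -3·x^4 + 6·x^3 + 9·x^2, leaving 3·x^3 - 8·x^2 - 5·x + 6
  leading term 3·x^3: subtract (3·x)·g(x) = 3·x^3 - 6·x^2 - 9·x, leaving -2·x^2 + 4·x + 6
  leading term -2·x^2: subtract (-2)·g(x) = -2·x^2 + 4·x + 6, leaving 0
The remainder is 0, so f(x) = g(x) · h(x) with h(x) = -3·x^2 + 3·x - 2. Hence g | f, i.e. f ∈ (g).

Final answer: YES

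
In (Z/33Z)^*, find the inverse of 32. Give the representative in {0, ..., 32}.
32^(−1) ≡ 32 (mod 33)

Apply the extended Euclidean algorithm to (33, 32), tracking rows (r, s, t) with s·33 + t·32 = r. Each division r_prev = q·r_cur + r_new produces the new row as (previous row) − q·(current row):
  row A: (33, 1, 0)   [1·33 + 0·32 = 33]
  row B: (32, 0, 1)   [0·33 + 1·32 = 32]
  33 = 1·32 + 1   → row C = row A − 1·row B = (1, 1, −1)   [check: 1·33 − 1·32 = 1]
  32 = 32·1 + 0   → remainder 0, stop. gcd = 1 (last nonzero row C).
The gcd is 1, so 32 is invertible mod 33. The last nonzero row gives 1·33 − 1·32 = 1, so t = −1. So 32^(−1) ≡ −1 ≡ 32 (mod 33). Verify: 32 · 32 = 1024 ≡ 1 (mod 33). ✓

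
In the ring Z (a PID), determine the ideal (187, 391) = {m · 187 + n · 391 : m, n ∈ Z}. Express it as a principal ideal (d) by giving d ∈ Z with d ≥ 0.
In the PID Z, (a, b) is generated by gcd(a, b). Compute gcd(391, 187) with the extended Euclidean algorithm, tracking rows (r, s, t) with s·391 + t·187 = r:
  row A: (391, 1, 0)   [1·391 + 0·187 = 391]
  row B: (187, 0, 1)   [0·391 + 1·187 = 187]
  391 = 2·187 + 17   → row C = row A − 2·row B = (17, 1, −2)   [check: 1·391 − 2·187 = 17]
  187 = 11·17 + 0   → remainder 0, stop. gcd = 17 (last nonzero row C).
So gcd(187, 391) = 17, with Bézout identity 1·391 − 2·187 = 17. Containment (⊇): the Bézout identity exhibits 17 as an element of (187, 391), giving (17) ⊆ (187, 391). Containment (⊆): since 17 | 187 and 17 | 391 (187 = 17·11, 391 = 17·23), every Z-linear combination of 187 and 391 is divisible by 17, so (187, 391) ⊆ (17). Therefore (187, 391) = (17), d = 17.

Final answer: (187, 391) = (17); d = 17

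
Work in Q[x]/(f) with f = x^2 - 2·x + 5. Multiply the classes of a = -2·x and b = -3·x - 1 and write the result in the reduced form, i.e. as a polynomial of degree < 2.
First multiply in Q[x] without reducing: a · b = 6·x^2 + 2·x. Now divide by f(x) = x^2 - 2·x + 5, eliminating the leading term at each step:
  leading term 6·x^2: subtract (6)·f(x) = 6·x^2 - 12·x + 30, leaving 14·x - 30
The degree is now < 2, so this is the remainder. Hence a · b ≡ 14·x - 30 in Q[x]/(f).

Final answer: a · b ≡ 14·x - 30 (mod f(x))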